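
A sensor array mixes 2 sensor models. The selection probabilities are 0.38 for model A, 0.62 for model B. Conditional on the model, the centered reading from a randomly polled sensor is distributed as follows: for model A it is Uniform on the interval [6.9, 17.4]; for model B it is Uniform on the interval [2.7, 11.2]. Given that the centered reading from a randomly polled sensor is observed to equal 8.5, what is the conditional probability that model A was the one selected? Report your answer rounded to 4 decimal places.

Likelihoods f(8.5 | ·): A: 0.0952381; B: 0.117647.
Posterior ∝ prior × likelihood. Numerator for A: 0.38·0.0952381 = 0.0361905.
Normalizing constant: 0.38·0.0952381 + 0.62·0.117647 = 0.109132.
P(A | observation) = 0.0361905 / 0.109132 = 0.331622.

0.3316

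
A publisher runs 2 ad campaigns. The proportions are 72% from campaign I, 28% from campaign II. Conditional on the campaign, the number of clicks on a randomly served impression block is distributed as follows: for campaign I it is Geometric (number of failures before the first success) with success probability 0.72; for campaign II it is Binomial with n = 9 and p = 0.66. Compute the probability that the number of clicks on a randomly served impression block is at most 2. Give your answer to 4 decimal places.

Conditional on each campaign, P(X ≤ 2): I: 0.978048; II: 0.00935798.
By total probability, P(X ≤ 2) = 0.72·0.978048 + 0.28·0.00935798 = 0.706815.

0.7068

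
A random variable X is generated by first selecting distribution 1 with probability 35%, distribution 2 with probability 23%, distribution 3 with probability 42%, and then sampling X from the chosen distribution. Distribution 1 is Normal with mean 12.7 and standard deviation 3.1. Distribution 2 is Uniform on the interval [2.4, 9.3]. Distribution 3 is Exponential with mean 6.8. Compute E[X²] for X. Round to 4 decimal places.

For each component E[X²] = Var + (mean)², giving 1: 170.9; 2: 38.19; 3: 92.48.
Overall E[X²] = 0.35·170.9 + 0.23·38.19 + 0.42·92.48 = 107.44.

107.4403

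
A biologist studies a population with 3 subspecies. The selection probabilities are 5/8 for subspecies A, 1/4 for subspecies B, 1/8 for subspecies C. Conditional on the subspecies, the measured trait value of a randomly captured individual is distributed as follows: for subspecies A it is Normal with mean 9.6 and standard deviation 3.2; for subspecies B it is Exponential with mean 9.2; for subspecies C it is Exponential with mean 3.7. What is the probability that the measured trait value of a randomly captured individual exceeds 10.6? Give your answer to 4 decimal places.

Conditional on each subspecies, P(X > 10.6): A: 0.37733; B: 0.315949; C: 0.0569908.
By total probability, P(X > 10.6) = 0.625·0.37733 + 0.25·0.315949 + 0.125·0.0569908 = 0.321943.

0.3219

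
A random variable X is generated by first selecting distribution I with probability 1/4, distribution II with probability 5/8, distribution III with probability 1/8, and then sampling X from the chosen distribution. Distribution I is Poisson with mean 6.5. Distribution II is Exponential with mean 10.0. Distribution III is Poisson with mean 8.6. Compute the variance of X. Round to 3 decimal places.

Per component, I: μ=6.5, E[X²]=48.75; II: μ=10, E[X²]=200; III: μ=8.6, E[X²]=82.56.
E[X] = 0.25·6.5 + 0.625·10 + 0.125·8.6 = 8.95.
E[X²] = 0.25·48.75 + 0.625·200 + 0.125·82.56 = 147.507.
Var(X) = E[X²] − (E[X])² = 147.507 − 80.1025 = 67.405.

67.405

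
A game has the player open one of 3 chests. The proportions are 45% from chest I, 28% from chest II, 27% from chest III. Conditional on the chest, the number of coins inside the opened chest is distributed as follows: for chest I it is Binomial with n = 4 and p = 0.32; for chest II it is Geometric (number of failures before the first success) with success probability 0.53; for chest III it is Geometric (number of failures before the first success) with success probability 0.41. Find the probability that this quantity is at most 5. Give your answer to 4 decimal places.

0.9856

Conditional on each chest, P(X ≤ 5): I: 1; II: 0.989221; III: 0.957819.
By total probability, P(X ≤ 5) = 0.45·1 + 0.28·0.989221 + 0.27·0.957819 = 0.985593.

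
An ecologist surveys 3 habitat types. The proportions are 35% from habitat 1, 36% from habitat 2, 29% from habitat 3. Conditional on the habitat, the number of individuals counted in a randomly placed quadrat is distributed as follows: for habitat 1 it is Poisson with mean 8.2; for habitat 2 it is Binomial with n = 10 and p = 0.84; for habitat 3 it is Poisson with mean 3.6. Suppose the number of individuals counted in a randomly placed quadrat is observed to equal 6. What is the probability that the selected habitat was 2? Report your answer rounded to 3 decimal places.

Likelihoods P(X=6 | ·): 1: 0.115967; 2: 0.0483476; 3: 0.0826081.
Posterior ∝ prior × likelihood. Numerator for 2: 0.36·0.0483476 = 0.0174051.
Normalizing constant: 0.35·0.115967 + 0.36·0.0483476 + 0.29·0.0826081 = 0.0819501.
P(2 | observation) = 0.0174051 / 0.0819501 = 0.212387.

0.212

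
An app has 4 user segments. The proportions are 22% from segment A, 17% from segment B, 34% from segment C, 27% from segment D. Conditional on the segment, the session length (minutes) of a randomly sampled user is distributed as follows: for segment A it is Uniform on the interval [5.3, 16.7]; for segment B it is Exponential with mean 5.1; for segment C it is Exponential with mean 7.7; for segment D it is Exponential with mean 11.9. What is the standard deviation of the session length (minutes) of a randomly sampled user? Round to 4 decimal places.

Per component, A: μ=11, E[X²]=131.83; B: μ=5.1, E[X²]=52.02; C: μ=7.7, E[X²]=118.58; D: μ=11.9, E[X²]=283.22.
E[X] = 0.22·11 + 0.17·5.1 + 0.34·7.7 + 0.27·11.9 = 9.118.
E[X²] = 0.22·131.83 + 0.17·52.02 + 0.34·118.58 + 0.27·283.22 = 154.633.
Var(X) = E[X²] − (E[X])² = 154.633 − 83.1379 = 71.4947.
SD(X) = √71.4947 = 8.45545.

8.4555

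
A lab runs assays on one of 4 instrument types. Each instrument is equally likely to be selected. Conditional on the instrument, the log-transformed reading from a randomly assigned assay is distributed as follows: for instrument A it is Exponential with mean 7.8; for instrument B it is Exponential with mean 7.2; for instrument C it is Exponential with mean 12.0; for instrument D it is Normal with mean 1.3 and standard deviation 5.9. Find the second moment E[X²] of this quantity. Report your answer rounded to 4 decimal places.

For each component E[X²] = Var + (mean)², giving A: 121.68; B: 103.68; C: 288; D: 36.5.
Overall E[X²] = 0.25·121.68 + 0.25·103.68 + 0.25·288 + 0.25·36.5 = 137.465.

137.4650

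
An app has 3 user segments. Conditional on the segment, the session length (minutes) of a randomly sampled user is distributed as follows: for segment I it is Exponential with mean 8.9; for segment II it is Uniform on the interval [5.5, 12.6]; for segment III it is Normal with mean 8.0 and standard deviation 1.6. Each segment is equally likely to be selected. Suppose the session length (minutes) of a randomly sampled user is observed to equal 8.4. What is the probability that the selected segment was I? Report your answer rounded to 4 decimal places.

0.1026

Likelihoods f(8.4 | ·): I: 0.0437234; II: 0.140845; III: 0.241668.
Posterior ∝ prior × likelihood. Numerator for I: 0.333333·0.0437234 = 0.0145745.
Normalizing constant: 0.333333·0.0437234 + 0.333333·0.140845 + 0.333333·0.241668 = 0.142079.
P(I | observation) = 0.0145745 / 0.142079 = 0.10258.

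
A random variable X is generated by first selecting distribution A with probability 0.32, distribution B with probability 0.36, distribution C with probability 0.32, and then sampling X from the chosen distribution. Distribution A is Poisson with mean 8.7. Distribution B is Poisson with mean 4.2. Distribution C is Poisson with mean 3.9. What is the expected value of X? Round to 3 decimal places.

Component means — A: 8.7; B: 4.2; C: 3.9.
E[X] = 0.32·8.7 + 0.36·4.2 + 0.32·3.9 = 5.544.

5.544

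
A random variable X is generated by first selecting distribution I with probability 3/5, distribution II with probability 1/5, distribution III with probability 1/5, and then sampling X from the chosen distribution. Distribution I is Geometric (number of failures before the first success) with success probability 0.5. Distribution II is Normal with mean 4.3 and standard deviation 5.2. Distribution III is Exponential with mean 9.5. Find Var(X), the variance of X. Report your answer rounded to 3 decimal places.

35.716

Per component, I: μ=1, E[X²]=3; II: μ=4.3, E[X²]=45.53; III: μ=9.5, E[X²]=180.5.
E[X] = 0.6·1 + 0.2·4.3 + 0.2·9.5 = 3.36.
E[X²] = 0.6·3 + 0.2·45.53 + 0.2·180.5 = 47.006.
Var(X) = E[X²] − (E[X])² = 47.006 − 11.2896 = 35.7164.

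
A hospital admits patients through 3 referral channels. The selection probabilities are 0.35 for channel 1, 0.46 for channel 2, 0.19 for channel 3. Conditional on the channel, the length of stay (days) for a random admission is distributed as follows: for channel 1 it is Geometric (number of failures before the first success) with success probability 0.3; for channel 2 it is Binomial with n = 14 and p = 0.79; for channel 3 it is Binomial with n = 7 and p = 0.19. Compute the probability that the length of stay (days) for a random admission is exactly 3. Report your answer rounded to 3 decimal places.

Conditional on each channel, P(X = 3): 1: 0.1029; 2: 6.2863e-06; 3: 0.10334.
By total probability, P(X = 3) = 0.35·0.1029 + 0.46·6.2863e-06 + 0.19·0.10334 = 0.0556525.

0.056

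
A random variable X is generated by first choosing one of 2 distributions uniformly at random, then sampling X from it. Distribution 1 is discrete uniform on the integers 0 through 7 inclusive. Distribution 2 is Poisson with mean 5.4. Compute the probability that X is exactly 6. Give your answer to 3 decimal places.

0.140

Conditional on each component, P(X = 6): 1: 0.125; 2: 0.155539.
By total probability, P(X = 6) = 0.5·0.125 + 0.5·0.155539 = 0.14027.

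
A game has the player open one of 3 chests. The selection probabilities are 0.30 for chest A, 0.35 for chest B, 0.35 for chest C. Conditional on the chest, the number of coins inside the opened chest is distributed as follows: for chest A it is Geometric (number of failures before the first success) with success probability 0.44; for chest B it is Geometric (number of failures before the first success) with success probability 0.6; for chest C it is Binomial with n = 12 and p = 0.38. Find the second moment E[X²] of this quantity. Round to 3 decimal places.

10.165

For each component E[X²] = Var + (mean)², giving A: 4.5124; B: 1.55556; C: 23.6208.
Overall E[X²] = 0.3·4.5124 + 0.35·1.55556 + 0.35·23.6208 = 10.1654.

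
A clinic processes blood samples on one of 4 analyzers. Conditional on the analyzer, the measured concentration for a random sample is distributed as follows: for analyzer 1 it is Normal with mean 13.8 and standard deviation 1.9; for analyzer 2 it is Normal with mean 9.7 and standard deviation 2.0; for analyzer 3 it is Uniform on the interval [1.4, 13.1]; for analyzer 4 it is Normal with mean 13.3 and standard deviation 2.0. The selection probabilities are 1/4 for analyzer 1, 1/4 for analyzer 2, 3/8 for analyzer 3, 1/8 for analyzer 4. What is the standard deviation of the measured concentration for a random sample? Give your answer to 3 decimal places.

3.801

Per component, 1: μ=13.8, E[X²]=194.05; 2: μ=9.7, E[X²]=98.09; 3: μ=7.25, E[X²]=63.97; 4: μ=13.3, E[X²]=180.89.
E[X] = 0.25·13.8 + 0.25·9.7 + 0.375·7.25 + 0.125·13.3 = 10.2562.
E[X²] = 0.25·194.05 + 0.25·98.09 + 0.375·63.97 + 0.125·180.89 = 119.635.
Var(X) = E[X²] − (E[X])² = 119.635 − 105.191 = 14.4443.
SD(X) = √14.4443 = 3.80057.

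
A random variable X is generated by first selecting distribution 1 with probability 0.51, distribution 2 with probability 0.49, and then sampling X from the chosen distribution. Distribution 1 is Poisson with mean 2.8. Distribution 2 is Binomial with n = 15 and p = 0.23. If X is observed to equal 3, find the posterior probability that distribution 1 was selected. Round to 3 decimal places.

0.491

Likelihoods P(X=3 | ·): 1: 0.222484; 2: 0.240483.
Posterior ∝ prior × likelihood. Numerator for 1: 0.51·0.222484 = 0.113467.
Normalizing constant: 0.51·0.222484 + 0.49·0.240483 = 0.231303.
P(1 | observation) = 0.113467 / 0.231303 = 0.490554.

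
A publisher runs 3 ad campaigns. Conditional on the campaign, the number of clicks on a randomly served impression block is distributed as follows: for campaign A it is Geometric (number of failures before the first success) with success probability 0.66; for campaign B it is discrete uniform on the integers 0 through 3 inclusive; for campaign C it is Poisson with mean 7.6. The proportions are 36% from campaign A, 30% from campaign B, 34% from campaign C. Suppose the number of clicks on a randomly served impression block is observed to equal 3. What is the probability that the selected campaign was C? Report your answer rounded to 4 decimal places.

Likelihoods P(X=3 | ·): A: 0.0259406; B: 0.25; C: 0.0366144.
Posterior ∝ prior × likelihood. Numerator for C: 0.34·0.0366144 = 0.0124489.
Normalizing constant: 0.36·0.0259406 + 0.3·0.25 + 0.34·0.0366144 = 0.0967875.
P(C | observation) = 0.0124489 / 0.0967875 = 0.128621.

0.1286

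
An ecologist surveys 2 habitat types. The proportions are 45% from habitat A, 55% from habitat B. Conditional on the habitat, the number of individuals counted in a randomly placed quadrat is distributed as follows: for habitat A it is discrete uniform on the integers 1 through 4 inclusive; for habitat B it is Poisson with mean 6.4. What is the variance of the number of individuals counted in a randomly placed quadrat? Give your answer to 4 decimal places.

Per component, A: μ=2.5, E[X²]=7.5; B: μ=6.4, E[X²]=47.36.
E[X] = 0.45·2.5 + 0.55·6.4 = 4.645.
E[X²] = 0.45·7.5 + 0.55·47.36 = 29.423.
Var(X) = E[X²] − (E[X])² = 29.423 − 21.576 = 7.84698.

7.8470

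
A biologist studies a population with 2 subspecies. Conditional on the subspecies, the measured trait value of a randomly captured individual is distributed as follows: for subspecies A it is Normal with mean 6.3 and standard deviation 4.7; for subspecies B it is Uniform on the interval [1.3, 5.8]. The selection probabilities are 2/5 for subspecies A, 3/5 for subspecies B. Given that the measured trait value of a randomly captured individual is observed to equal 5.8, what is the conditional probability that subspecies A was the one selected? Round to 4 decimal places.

0.2020

Likelihoods f(5.8 | ·): A: 0.0844024; B: 0.222222.
Posterior ∝ prior × likelihood. Numerator for A: 0.4·0.0844024 = 0.033761.
Normalizing constant: 0.4·0.0844024 + 0.6·0.222222 = 0.167094.
P(A | observation) = 0.033761 / 0.167094 = 0.202047.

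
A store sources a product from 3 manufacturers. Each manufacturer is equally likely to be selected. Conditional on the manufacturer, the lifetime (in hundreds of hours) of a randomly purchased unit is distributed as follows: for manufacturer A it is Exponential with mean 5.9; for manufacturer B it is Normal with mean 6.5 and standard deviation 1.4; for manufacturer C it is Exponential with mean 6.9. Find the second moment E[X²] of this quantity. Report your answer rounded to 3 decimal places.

69.683

For each component E[X²] = Var + (mean)², giving A: 69.62; B: 44.21; C: 95.22.
Overall E[X²] = 0.333333·69.62 + 0.333333·44.21 + 0.333333·95.22 = 69.6833.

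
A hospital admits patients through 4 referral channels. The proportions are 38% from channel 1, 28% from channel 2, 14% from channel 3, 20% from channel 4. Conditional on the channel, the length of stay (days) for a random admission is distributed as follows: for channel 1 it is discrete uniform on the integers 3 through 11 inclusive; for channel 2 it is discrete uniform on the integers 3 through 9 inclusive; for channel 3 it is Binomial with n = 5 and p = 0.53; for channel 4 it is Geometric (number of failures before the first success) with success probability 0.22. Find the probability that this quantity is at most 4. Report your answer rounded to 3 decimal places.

0.441

Conditional on each channel, P(X ≤ 4): 1: 0.222222; 2: 0.285714; 3: 0.95818; 4: 0.711283.
By total probability, P(X ≤ 4) = 0.38·0.222222 + 0.28·0.285714 + 0.14·0.95818 + 0.2·0.711283 = 0.440846.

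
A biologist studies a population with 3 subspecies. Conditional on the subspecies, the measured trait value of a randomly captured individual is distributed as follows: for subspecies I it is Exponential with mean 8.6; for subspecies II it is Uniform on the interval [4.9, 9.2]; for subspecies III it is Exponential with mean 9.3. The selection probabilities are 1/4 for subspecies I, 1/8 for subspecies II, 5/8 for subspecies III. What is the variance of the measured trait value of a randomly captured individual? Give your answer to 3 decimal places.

73.286

Per component, I: μ=8.6, E[X²]=147.92; II: μ=7.05, E[X²]=51.2433; III: μ=9.3, E[X²]=172.98.
E[X] = 0.25·8.6 + 0.125·7.05 + 0.625·9.3 = 8.84375.
E[X²] = 0.25·147.92 + 0.125·51.2433 + 0.625·172.98 = 151.498.
Var(X) = E[X²] − (E[X])² = 151.498 − 78.2119 = 73.286.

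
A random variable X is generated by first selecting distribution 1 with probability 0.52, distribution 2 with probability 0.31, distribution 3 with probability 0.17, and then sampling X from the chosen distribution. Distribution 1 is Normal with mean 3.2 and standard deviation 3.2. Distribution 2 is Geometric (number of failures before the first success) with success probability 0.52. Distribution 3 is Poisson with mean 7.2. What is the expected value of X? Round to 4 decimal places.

3.1742

Component means — 1: 3.2; 2: 0.923077; 3: 7.2.
E[X] = 0.52·3.2 + 0.31·0.923077 + 0.17·7.2 = 3.17415.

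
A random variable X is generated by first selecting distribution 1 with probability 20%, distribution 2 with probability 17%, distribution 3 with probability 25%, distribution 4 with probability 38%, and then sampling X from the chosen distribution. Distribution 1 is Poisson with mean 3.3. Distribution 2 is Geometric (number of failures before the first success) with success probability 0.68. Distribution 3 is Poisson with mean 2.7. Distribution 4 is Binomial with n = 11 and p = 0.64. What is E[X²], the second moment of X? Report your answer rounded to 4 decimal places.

25.2873

For each component E[X²] = Var + (mean)², giving 1: 14.19; 2: 0.913495; 3: 9.99; 4: 52.096.
Overall E[X²] = 0.2·14.19 + 0.17·0.913495 + 0.25·9.99 + 0.38·52.096 = 25.2873.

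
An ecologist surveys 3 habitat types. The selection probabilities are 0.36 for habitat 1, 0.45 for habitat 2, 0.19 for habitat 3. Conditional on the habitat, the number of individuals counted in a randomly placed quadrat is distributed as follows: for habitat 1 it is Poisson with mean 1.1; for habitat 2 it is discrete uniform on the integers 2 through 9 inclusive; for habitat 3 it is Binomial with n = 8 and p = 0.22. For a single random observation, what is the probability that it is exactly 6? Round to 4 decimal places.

Conditional on each habitat, P(X = 6): 1: 0.00081903; 2: 0.125; 3: 0.00193145.
By total probability, P(X = 6) = 0.36·0.00081903 + 0.45·0.125 + 0.19·0.00193145 = 0.0569118.

0.0569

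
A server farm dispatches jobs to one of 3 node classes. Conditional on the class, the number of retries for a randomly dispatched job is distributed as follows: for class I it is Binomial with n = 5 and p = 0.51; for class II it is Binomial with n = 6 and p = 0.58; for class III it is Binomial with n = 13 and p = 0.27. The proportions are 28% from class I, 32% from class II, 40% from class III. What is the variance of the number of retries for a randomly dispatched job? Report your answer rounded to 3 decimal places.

Per component, I: μ=2.55, E[X²]=7.752; II: μ=3.48, E[X²]=13.572; III: μ=3.51, E[X²]=14.8824.
E[X] = 0.28·2.55 + 0.32·3.48 + 0.4·3.51 = 3.2316.
E[X²] = 0.28·7.752 + 0.32·13.572 + 0.4·14.8824 = 12.4666.
Var(X) = E[X²] − (E[X])² = 12.4666 − 10.4432 = 2.02332.

2.023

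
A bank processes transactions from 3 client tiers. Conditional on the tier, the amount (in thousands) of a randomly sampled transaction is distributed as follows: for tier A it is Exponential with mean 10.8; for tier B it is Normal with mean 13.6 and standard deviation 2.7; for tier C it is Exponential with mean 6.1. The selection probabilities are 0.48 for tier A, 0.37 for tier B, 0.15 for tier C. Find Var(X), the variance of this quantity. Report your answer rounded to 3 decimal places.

70.371

Per component, A: μ=10.8, E[X²]=233.28; B: μ=13.6, E[X²]=192.25; C: μ=6.1, E[X²]=74.42.
E[X] = 0.48·10.8 + 0.37·13.6 + 0.15·6.1 = 11.131.
E[X²] = 0.48·233.28 + 0.37·192.25 + 0.15·74.42 = 194.27.
Var(X) = E[X²] − (E[X])² = 194.27 − 123.899 = 70.3707.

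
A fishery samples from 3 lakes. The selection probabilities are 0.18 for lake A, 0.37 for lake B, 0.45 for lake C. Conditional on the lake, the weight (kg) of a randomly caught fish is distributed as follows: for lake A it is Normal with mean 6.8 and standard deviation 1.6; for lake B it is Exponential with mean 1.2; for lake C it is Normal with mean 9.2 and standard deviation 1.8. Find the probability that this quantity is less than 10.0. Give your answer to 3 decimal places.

Conditional on each lake, P(X < 10.0): A: 0.97725; B: 0.99976; C: 0.671639.
By total probability, P(X < 10.0) = 0.18·0.97725 + 0.37·0.99976 + 0.45·0.671639 = 0.848054.

0.848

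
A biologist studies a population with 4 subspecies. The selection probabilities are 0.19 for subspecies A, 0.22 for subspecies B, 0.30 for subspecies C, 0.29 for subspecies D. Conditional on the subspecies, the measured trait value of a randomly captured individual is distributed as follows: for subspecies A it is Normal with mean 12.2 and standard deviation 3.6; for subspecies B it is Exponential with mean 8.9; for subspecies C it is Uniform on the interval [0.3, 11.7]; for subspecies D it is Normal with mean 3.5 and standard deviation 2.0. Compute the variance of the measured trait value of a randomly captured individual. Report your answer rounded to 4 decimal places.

Per component, A: μ=12.2, E[X²]=161.8; B: μ=8.9, E[X²]=158.42; C: μ=6, E[X²]=46.83; D: μ=3.5, E[X²]=16.25.
E[X] = 0.19·12.2 + 0.22·8.9 + 0.3·6 + 0.29·3.5 = 7.091.
E[X²] = 0.19·161.8 + 0.22·158.42 + 0.3·46.83 + 0.29·16.25 = 84.3559.
Var(X) = E[X²] − (E[X])² = 84.3559 − 50.2823 = 34.0736.

34.0736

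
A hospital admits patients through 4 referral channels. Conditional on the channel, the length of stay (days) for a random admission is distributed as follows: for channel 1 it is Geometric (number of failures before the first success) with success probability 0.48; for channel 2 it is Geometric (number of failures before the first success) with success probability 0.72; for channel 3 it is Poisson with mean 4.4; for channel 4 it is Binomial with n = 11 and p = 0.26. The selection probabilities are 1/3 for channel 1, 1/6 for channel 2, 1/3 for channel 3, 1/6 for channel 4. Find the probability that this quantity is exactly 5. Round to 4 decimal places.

0.0776

Conditional on each channel, P(X = 5): 1: 0.0182498; 2: 0.00123915; 3: 0.168728; 4: 0.0901362.
By total probability, P(X = 5) = 0.333333·0.0182498 + 0.166667·0.00123915 + 0.333333·0.168728 + 0.166667·0.0901362 = 0.0775551.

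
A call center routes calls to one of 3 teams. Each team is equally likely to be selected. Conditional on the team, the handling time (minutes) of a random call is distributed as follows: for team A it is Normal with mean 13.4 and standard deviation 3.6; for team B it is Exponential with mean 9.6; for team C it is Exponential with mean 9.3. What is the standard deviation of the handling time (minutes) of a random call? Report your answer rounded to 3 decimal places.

Per component, A: μ=13.4, E[X²]=192.52; B: μ=9.6, E[X²]=184.32; C: μ=9.3, E[X²]=172.98.
E[X] = 0.333333·13.4 + 0.333333·9.6 + 0.333333·9.3 = 10.7667.
E[X²] = 0.333333·192.52 + 0.333333·184.32 + 0.333333·172.98 = 183.273.
Var(X) = E[X²] − (E[X])² = 183.273 − 115.921 = 67.3522.
SD(X) = √67.3522 = 8.20684.

8.207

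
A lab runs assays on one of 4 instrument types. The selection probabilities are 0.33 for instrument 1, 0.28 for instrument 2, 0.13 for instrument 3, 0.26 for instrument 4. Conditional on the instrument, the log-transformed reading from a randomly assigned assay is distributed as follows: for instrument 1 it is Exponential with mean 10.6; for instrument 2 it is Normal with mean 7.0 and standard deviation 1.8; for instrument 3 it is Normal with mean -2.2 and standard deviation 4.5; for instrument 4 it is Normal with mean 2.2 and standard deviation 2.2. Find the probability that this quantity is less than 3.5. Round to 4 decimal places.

0.4046

Conditional on each instrument, P(X < 3.5): 1: 0.281212; 2: 0.0259209; 3: 0.897363; 4: 0.722709.
By total probability, P(X < 3.5) = 0.33·0.281212 + 0.28·0.0259209 + 0.13·0.897363 + 0.26·0.722709 = 0.404619.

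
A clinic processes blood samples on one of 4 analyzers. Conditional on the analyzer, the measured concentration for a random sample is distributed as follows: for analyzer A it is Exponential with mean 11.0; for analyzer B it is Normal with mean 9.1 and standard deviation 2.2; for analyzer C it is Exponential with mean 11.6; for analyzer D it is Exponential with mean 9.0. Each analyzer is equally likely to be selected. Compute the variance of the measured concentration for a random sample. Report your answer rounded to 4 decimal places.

86.6619

Per component, A: μ=11, E[X²]=242; B: μ=9.1, E[X²]=87.65; C: μ=11.6, E[X²]=269.12; D: μ=9, E[X²]=162.
E[X] = 0.25·11 + 0.25·9.1 + 0.25·11.6 + 0.25·9 = 10.175.
E[X²] = 0.25·242 + 0.25·87.65 + 0.25·269.12 + 0.25·162 = 190.192.
Var(X) = E[X²] − (E[X])² = 190.192 − 103.531 = 86.6619.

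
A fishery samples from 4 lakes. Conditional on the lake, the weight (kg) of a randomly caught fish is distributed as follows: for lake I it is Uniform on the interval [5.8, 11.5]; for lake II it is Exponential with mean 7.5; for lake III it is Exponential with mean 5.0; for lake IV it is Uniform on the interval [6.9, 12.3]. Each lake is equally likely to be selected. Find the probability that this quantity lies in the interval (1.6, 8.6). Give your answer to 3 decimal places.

0.461

Conditional on each lake, P(1.6 < X < 8.6): I: 0.491228; II: 0.490193; III: 0.547083; IV: 0.314815.
By total probability, P(1.6 < X < 8.6) = 0.25·0.491228 + 0.25·0.490193 + 0.25·0.547083 + 0.25·0.314815 = 0.46083.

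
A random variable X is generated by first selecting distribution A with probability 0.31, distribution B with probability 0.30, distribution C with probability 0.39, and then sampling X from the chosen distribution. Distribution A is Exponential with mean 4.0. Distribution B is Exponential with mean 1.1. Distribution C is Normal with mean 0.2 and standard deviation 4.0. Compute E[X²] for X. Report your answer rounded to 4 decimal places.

For each component E[X²] = Var + (mean)², giving A: 32; B: 2.42; C: 16.04.
Overall E[X²] = 0.31·32 + 0.3·2.42 + 0.39·16.04 = 16.9016.

16.9016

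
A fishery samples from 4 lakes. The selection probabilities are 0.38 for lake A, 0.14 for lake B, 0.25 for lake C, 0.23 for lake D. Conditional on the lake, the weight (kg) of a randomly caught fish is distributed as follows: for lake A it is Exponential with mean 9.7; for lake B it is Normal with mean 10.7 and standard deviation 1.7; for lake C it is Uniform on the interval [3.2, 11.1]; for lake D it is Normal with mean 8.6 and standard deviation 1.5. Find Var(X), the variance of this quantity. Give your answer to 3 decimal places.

39.457

Per component, A: μ=9.7, E[X²]=188.18; B: μ=10.7, E[X²]=117.38; C: μ=7.15, E[X²]=56.3233; D: μ=8.6, E[X²]=76.21.
E[X] = 0.38·9.7 + 0.14·10.7 + 0.25·7.15 + 0.23·8.6 = 8.9495.
E[X²] = 0.38·188.18 + 0.14·117.38 + 0.25·56.3233 + 0.23·76.21 = 119.551.
Var(X) = E[X²] − (E[X])² = 119.551 − 80.0936 = 39.4572.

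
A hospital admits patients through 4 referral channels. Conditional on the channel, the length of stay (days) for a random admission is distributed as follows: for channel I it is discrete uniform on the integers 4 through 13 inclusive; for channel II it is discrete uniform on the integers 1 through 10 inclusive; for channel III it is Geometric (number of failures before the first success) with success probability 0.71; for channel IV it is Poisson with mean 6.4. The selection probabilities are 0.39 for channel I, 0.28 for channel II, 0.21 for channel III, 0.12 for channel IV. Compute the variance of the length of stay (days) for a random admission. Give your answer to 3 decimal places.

15.424

Per component, I: μ=8.5, E[X²]=80.5; II: μ=5.5, E[X²]=38.5; III: μ=0.408451, E[X²]=0.742115; IV: μ=6.4, E[X²]=47.36.
E[X] = 0.39·8.5 + 0.28·5.5 + 0.21·0.408451 + 0.12·6.4 = 5.70877.
E[X²] = 0.39·80.5 + 0.28·38.5 + 0.21·0.742115 + 0.12·47.36 = 48.014.
Var(X) = E[X²] − (E[X])² = 48.014 − 32.5901 = 15.4239.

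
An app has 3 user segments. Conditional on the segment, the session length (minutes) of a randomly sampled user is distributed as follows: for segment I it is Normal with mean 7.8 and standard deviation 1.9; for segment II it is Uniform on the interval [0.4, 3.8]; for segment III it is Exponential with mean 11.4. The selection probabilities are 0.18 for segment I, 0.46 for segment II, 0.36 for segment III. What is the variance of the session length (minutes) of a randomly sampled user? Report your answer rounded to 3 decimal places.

65.731

Per component, I: μ=7.8, E[X²]=64.45; II: μ=2.1, E[X²]=5.37333; III: μ=11.4, E[X²]=259.92.
E[X] = 0.18·7.8 + 0.46·2.1 + 0.36·11.4 = 6.474.
E[X²] = 0.18·64.45 + 0.46·5.37333 + 0.36·259.92 = 107.644.
Var(X) = E[X²] − (E[X])² = 107.644 − 41.9127 = 65.7313.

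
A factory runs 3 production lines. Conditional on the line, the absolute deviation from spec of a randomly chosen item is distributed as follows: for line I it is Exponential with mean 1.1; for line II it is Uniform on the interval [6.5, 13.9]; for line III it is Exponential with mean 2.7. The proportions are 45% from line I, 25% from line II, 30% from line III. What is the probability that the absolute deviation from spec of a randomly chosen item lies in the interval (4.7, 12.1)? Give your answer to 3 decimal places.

0.245

Conditional on each line, P(4.7 < X < 12.1): I: 0.013927; II: 0.756757; III: 0.164074.
By total probability, P(4.7 < X < 12.1) = 0.45·0.013927 + 0.25·0.756757 + 0.3·0.164074 = 0.244678.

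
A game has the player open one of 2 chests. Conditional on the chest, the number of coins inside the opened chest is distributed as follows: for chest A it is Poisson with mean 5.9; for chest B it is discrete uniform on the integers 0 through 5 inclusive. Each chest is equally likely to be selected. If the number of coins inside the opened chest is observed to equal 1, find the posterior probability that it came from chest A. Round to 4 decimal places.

0.0884

Likelihoods P(X=1 | ·): A: 0.0161627; B: 0.166667.
Posterior ∝ prior × likelihood. Numerator for A: 0.5·0.0161627 = 0.00808136.
Normalizing constant: 0.5·0.0161627 + 0.5·0.166667 = 0.0914147.
P(A | observation) = 0.00808136 / 0.0914147 = 0.0884033.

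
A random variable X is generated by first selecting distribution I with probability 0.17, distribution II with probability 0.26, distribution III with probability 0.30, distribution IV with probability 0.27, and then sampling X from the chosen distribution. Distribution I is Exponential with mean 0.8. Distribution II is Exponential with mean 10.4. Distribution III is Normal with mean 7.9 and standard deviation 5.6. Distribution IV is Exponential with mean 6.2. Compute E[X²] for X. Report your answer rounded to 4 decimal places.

105.3494

For each component E[X²] = Var + (mean)², giving I: 1.28; II: 216.32; III: 93.77; IV: 76.88.
Overall E[X²] = 0.17·1.28 + 0.26·216.32 + 0.3·93.77 + 0.27·76.88 = 105.349.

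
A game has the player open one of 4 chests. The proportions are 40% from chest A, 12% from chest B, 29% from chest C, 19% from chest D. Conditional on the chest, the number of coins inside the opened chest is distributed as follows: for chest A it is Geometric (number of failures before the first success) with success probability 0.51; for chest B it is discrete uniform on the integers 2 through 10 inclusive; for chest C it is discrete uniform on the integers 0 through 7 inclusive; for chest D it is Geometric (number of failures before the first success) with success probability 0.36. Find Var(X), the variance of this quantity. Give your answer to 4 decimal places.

6.8193

Per component, A: μ=0.960784, E[X²]=2.807; B: μ=6, E[X²]=42.6667; C: μ=3.5, E[X²]=17.5; D: μ=1.77778, E[X²]=8.09877.
E[X] = 0.4·0.960784 + 0.12·6 + 0.29·3.5 + 0.19·1.77778 = 2.45709.
E[X²] = 0.4·2.807 + 0.12·42.6667 + 0.29·17.5 + 0.19·8.09877 = 12.8566.
Var(X) = E[X²] − (E[X])² = 12.8566 − 6.0373 = 6.81927.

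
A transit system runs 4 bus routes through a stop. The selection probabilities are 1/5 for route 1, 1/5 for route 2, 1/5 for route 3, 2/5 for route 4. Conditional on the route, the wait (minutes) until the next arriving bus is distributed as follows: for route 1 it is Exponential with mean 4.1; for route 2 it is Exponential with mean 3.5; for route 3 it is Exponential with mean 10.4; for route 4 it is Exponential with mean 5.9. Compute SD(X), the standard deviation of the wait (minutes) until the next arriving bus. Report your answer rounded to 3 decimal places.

6.871

Per component, 1: μ=4.1, E[X²]=33.62; 2: μ=3.5, E[X²]=24.5; 3: μ=10.4, E[X²]=216.32; 4: μ=5.9, E[X²]=69.62.
E[X] = 0.2·4.1 + 0.2·3.5 + 0.2·10.4 + 0.4·5.9 = 5.96.
E[X²] = 0.2·33.62 + 0.2·24.5 + 0.2·216.32 + 0.4·69.62 = 82.736.
Var(X) = E[X²] − (E[X])² = 82.736 − 35.5216 = 47.2144.
SD(X) = √47.2144 = 6.87127.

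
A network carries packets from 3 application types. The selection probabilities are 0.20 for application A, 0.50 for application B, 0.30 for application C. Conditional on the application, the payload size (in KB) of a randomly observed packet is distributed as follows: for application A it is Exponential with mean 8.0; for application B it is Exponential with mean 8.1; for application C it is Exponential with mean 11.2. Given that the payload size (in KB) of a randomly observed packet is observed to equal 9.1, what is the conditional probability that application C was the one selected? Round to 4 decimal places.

Likelihoods f(9.1 | ·): A: 0.0400774; B: 0.0401425; C: 0.0396203.
Posterior ∝ prior × likelihood. Numerator for C: 0.3·0.0396203 = 0.0118861.
Normalizing constant: 0.2·0.0400774 + 0.5·0.0401425 + 0.3·0.0396203 = 0.0399728.
P(C | observation) = 0.0118861 / 0.0399728 = 0.297354.

0.2974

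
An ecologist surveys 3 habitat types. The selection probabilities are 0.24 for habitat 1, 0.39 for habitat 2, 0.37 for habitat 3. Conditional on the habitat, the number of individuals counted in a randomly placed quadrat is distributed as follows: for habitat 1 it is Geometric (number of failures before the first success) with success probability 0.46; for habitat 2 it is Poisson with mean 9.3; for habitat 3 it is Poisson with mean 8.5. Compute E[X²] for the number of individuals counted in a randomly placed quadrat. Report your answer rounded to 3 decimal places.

For each component E[X²] = Var + (mean)², giving 1: 3.93006; 2: 95.79; 3: 80.75.
Overall E[X²] = 0.24·3.93006 + 0.39·95.79 + 0.37·80.75 = 68.1788.

68.179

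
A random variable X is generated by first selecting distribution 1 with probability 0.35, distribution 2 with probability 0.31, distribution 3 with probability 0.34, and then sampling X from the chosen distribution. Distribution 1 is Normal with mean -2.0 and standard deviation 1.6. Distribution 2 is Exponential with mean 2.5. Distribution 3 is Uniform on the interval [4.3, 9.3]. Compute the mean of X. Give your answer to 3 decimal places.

Component means — 1: -2; 2: 2.5; 3: 6.8.
E[X] = 0.35·-2 + 0.31·2.5 + 0.34·6.8 = 2.387.

2.387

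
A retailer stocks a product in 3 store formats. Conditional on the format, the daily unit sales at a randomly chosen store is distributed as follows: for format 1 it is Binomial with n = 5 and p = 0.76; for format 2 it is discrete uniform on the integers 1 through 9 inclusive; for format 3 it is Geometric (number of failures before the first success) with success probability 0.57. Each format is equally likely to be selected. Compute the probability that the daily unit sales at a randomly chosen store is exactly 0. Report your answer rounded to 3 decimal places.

Conditional on each format, P(X = 0): 1: 0.000796262; 2: 0; 3: 0.57.
By total probability, P(X = 0) = 0.333333·0.000796262 + 0.333333·0 + 0.333333·0.57 = 0.190265.

0.190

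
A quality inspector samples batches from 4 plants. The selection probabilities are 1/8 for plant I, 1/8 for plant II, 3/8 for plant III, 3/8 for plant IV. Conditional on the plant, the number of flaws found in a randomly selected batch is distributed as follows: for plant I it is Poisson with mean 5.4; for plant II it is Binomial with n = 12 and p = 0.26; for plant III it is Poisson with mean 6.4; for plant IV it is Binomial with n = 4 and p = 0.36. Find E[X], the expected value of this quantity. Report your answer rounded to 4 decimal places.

4.0050

Component means — I: 5.4; II: 3.12; III: 6.4; IV: 1.44.
E[X] = 0.125·5.4 + 0.125·3.12 + 0.375·6.4 + 0.375·1.44 = 4.005.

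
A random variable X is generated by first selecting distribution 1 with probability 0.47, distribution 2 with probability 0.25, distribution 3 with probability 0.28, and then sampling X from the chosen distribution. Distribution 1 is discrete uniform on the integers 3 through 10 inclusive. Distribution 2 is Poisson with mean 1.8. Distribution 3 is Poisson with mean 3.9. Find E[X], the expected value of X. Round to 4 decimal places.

4.5970

Component means — 1: 6.5; 2: 1.8; 3: 3.9.
E[X] = 0.47·6.5 + 0.25·1.8 + 0.28·3.9 = 4.597.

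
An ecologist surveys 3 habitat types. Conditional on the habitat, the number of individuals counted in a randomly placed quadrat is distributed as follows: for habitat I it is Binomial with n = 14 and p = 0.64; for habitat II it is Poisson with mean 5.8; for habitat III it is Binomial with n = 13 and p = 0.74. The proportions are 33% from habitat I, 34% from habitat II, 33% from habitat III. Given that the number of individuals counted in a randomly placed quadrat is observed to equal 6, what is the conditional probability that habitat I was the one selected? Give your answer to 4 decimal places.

0.2369

Likelihoods P(X=6 | ·): I: 0.0582177; II: 0.160076; III: 0.0226319.
Posterior ∝ prior × likelihood. Numerator for I: 0.33·0.0582177 = 0.0192118.
Normalizing constant: 0.33·0.0582177 + 0.34·0.160076 + 0.33·0.0226319 = 0.0811064.
P(I | observation) = 0.0192118 / 0.0811064 = 0.236872.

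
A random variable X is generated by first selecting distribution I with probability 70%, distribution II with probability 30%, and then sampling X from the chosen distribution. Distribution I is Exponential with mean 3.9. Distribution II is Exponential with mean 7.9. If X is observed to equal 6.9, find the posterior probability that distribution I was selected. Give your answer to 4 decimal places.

Likelihoods f(6.9 | ·): I: 0.0437087; II: 0.0528509.
Posterior ∝ prior × likelihood. Numerator for I: 0.7·0.0437087 = 0.0305961.
Normalizing constant: 0.7·0.0437087 + 0.3·0.0528509 = 0.0464514.
P(I | observation) = 0.0305961 / 0.0464514 = 0.65867.

0.6587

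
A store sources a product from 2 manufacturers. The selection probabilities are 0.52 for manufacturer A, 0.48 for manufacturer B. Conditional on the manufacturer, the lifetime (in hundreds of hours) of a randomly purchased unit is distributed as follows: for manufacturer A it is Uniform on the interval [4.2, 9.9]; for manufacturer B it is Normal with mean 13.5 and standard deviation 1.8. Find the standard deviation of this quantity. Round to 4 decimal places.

3.6534

Per component, A: μ=7.05, E[X²]=52.41; B: μ=13.5, E[X²]=185.49.
E[X] = 0.52·7.05 + 0.48·13.5 = 10.146.
E[X²] = 0.52·52.41 + 0.48·185.49 = 116.288.
Var(X) = E[X²] − (E[X])² = 116.288 − 102.941 = 13.3471.
SD(X) = √13.3471 = 3.65337.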